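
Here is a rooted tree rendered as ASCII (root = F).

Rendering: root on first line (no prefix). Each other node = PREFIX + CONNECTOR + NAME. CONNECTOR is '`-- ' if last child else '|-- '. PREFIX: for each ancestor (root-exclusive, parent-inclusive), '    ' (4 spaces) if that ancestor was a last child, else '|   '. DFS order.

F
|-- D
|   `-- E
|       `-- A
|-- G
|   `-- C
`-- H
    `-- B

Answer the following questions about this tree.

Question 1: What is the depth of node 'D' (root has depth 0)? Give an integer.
Answer: 1

Derivation:
Path from root to D: F -> D
Depth = number of edges = 1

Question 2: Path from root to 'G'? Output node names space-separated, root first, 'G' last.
Answer: F G

Derivation:
Walk down from root: F -> G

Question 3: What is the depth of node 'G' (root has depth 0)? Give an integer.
Path from root to G: F -> G
Depth = number of edges = 1

Answer: 1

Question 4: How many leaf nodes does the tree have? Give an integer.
Leaves (nodes with no children): A, B, C

Answer: 3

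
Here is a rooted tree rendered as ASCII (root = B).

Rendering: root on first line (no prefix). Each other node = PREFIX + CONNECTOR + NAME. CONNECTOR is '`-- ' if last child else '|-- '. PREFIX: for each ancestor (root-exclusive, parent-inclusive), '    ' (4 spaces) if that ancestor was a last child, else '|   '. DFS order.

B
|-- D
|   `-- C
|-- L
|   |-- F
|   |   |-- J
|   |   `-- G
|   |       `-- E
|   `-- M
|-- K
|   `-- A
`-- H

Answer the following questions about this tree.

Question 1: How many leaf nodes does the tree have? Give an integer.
Answer: 6

Derivation:
Leaves (nodes with no children): A, C, E, H, J, M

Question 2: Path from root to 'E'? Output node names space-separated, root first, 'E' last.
Answer: B L F G E

Derivation:
Walk down from root: B -> L -> F -> G -> E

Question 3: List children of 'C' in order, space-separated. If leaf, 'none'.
Node C's children (from adjacency): (leaf)

Answer: none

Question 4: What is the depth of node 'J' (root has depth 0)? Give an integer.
Answer: 3

Derivation:
Path from root to J: B -> L -> F -> J
Depth = number of edges = 3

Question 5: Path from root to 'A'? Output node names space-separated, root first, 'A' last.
Answer: B K A

Derivation:
Walk down from root: B -> K -> A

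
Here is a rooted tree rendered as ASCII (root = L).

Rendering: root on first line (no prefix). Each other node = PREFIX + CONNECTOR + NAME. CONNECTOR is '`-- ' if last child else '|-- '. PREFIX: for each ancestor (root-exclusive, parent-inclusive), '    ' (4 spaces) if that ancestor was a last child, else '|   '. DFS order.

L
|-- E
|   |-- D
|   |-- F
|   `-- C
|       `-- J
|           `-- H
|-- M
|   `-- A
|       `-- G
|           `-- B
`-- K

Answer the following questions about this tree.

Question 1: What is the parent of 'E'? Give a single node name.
Answer: L

Derivation:
Scan adjacency: E appears as child of L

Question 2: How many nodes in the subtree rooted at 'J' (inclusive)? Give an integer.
Answer: 2

Derivation:
Subtree rooted at J contains: H, J
Count = 2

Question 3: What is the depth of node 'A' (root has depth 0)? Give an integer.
Answer: 2

Derivation:
Path from root to A: L -> M -> A
Depth = number of edges = 2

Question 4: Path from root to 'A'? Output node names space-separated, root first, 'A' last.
Answer: L M A

Derivation:
Walk down from root: L -> M -> A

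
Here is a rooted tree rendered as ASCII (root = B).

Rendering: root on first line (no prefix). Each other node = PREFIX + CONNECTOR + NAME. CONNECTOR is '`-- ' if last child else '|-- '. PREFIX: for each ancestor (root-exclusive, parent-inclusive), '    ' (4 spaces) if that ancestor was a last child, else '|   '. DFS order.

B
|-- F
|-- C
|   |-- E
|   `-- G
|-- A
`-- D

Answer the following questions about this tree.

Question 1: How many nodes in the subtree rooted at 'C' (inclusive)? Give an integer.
Answer: 3

Derivation:
Subtree rooted at C contains: C, E, G
Count = 3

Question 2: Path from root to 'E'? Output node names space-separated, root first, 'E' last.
Walk down from root: B -> C -> E

Answer: B C E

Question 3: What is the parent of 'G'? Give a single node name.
Answer: C

Derivation:
Scan adjacency: G appears as child of C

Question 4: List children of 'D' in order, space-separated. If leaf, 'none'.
Answer: none

Derivation:
Node D's children (from adjacency): (leaf)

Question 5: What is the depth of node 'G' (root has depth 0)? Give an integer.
Answer: 2

Derivation:
Path from root to G: B -> C -> G
Depth = number of edges = 2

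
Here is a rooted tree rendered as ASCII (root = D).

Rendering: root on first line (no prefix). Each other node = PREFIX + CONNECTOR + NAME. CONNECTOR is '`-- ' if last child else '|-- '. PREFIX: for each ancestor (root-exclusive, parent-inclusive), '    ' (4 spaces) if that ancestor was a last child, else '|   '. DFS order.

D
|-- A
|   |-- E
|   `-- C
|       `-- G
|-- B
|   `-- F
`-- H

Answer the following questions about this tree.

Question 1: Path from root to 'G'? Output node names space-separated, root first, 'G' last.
Answer: D A C G

Derivation:
Walk down from root: D -> A -> C -> G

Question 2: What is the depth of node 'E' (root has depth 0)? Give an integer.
Answer: 2

Derivation:
Path from root to E: D -> A -> E
Depth = number of edges = 2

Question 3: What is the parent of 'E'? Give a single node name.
Scan adjacency: E appears as child of A

Answer: A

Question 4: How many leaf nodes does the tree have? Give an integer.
Leaves (nodes with no children): E, F, G, H

Answer: 4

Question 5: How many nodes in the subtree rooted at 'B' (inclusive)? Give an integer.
Answer: 2

Derivation:
Subtree rooted at B contains: B, F
Count = 2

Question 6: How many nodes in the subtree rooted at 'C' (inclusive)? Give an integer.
Subtree rooted at C contains: C, G
Count = 2

Answer: 2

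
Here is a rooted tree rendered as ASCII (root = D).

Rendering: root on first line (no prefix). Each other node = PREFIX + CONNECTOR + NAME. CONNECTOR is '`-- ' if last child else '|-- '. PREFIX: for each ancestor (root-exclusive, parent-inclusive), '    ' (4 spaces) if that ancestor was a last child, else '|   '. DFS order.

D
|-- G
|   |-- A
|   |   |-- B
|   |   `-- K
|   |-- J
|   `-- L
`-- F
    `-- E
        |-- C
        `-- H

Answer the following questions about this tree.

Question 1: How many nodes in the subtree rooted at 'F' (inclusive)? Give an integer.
Answer: 4

Derivation:
Subtree rooted at F contains: C, E, F, H
Count = 4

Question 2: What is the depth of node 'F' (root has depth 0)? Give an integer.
Path from root to F: D -> F
Depth = number of edges = 1

Answer: 1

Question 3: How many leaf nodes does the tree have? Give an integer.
Leaves (nodes with no children): B, C, H, J, K, L

Answer: 6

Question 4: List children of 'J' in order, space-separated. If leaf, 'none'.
Node J's children (from adjacency): (leaf)

Answer: none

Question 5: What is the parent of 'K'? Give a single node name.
Answer: A

Derivation:
Scan adjacency: K appears as child of A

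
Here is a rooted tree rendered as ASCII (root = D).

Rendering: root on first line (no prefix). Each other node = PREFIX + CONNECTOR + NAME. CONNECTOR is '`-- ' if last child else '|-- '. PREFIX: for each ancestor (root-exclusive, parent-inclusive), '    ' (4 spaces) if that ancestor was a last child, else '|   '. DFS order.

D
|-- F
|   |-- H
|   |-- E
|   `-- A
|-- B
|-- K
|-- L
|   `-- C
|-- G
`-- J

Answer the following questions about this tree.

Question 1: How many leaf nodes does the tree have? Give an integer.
Leaves (nodes with no children): A, B, C, E, G, H, J, K

Answer: 8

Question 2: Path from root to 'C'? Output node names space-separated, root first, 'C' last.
Answer: D L C

Derivation:
Walk down from root: D -> L -> C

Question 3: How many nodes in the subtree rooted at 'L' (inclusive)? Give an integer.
Answer: 2

Derivation:
Subtree rooted at L contains: C, L
Count = 2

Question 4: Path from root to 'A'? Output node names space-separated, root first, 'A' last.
Answer: D F A

Derivation:
Walk down from root: D -> F -> A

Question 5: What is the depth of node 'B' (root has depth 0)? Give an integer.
Path from root to B: D -> B
Depth = number of edges = 1

Answer: 1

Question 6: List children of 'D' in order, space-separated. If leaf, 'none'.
Node D's children (from adjacency): F, B, K, L, G, J

Answer: F B K L G J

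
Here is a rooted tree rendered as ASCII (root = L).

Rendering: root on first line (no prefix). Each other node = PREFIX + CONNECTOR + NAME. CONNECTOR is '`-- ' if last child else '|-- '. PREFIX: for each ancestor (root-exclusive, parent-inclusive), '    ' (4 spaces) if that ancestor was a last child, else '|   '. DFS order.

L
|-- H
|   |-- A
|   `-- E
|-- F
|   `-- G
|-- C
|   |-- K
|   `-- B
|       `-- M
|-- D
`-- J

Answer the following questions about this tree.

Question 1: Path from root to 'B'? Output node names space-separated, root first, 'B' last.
Answer: L C B

Derivation:
Walk down from root: L -> C -> B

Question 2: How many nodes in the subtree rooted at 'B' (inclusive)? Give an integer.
Subtree rooted at B contains: B, M
Count = 2

Answer: 2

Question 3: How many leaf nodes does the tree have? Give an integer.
Answer: 7

Derivation:
Leaves (nodes with no children): A, D, E, G, J, K, M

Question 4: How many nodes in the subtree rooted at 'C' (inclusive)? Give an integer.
Answer: 4

Derivation:
Subtree rooted at C contains: B, C, K, M
Count = 4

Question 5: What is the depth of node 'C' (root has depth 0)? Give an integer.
Path from root to C: L -> C
Depth = number of edges = 1

Answer: 1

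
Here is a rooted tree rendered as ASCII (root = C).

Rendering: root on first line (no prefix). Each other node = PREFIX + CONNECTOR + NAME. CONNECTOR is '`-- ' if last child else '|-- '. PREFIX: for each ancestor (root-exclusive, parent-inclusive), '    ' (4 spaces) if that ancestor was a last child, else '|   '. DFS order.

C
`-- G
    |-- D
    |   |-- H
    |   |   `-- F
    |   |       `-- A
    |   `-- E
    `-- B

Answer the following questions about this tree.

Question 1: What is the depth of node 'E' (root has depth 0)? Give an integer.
Answer: 3

Derivation:
Path from root to E: C -> G -> D -> E
Depth = number of edges = 3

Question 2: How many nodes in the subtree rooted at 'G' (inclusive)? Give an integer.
Subtree rooted at G contains: A, B, D, E, F, G, H
Count = 7

Answer: 7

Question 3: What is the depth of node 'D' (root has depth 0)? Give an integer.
Answer: 2

Derivation:
Path from root to D: C -> G -> D
Depth = number of edges = 2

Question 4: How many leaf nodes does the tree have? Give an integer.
Leaves (nodes with no children): A, B, E

Answer: 3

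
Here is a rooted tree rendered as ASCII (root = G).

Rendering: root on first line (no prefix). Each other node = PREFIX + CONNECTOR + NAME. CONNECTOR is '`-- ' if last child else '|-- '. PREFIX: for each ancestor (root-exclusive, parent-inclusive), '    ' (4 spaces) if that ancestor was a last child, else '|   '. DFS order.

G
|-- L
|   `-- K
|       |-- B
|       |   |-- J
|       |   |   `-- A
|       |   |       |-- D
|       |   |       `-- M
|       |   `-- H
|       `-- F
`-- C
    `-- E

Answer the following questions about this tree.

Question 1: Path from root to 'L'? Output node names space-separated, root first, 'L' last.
Walk down from root: G -> L

Answer: G L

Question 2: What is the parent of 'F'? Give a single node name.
Scan adjacency: F appears as child of K

Answer: K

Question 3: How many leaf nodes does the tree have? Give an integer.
Answer: 5

Derivation:
Leaves (nodes with no children): D, E, F, H, M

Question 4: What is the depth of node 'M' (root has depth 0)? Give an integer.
Path from root to M: G -> L -> K -> B -> J -> A -> M
Depth = number of edges = 6

Answer: 6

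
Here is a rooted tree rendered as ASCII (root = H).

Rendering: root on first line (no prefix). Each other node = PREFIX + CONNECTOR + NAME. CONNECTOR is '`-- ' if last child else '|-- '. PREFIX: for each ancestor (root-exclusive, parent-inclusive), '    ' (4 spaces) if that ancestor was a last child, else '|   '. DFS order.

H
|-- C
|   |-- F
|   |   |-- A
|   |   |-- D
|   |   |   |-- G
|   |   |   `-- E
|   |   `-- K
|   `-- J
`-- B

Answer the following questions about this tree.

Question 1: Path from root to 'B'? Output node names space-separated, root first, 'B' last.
Walk down from root: H -> B

Answer: H B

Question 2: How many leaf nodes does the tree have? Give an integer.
Answer: 6

Derivation:
Leaves (nodes with no children): A, B, E, G, J, K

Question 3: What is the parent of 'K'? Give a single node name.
Scan adjacency: K appears as child of F

Answer: F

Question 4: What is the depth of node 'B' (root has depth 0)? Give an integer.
Answer: 1

Derivation:
Path from root to B: H -> B
Depth = number of edges = 1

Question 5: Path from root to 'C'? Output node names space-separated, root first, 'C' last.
Walk down from root: H -> C

Answer: H C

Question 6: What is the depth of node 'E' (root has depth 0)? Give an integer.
Answer: 4

Derivation:
Path from root to E: H -> C -> F -> D -> E
Depth = number of edges = 4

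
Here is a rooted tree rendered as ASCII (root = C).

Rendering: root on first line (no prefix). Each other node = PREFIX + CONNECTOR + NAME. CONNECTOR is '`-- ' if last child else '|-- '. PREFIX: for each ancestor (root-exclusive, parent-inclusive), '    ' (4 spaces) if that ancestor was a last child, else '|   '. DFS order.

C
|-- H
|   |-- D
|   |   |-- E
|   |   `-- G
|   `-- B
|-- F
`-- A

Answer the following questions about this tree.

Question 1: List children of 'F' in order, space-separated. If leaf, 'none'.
Answer: none

Derivation:
Node F's children (from adjacency): (leaf)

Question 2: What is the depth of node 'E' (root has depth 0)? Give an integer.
Path from root to E: C -> H -> D -> E
Depth = number of edges = 3

Answer: 3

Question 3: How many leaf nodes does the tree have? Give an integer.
Answer: 5

Derivation:
Leaves (nodes with no children): A, B, E, F, G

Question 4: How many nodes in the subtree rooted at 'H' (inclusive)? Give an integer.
Subtree rooted at H contains: B, D, E, G, H
Count = 5

Answer: 5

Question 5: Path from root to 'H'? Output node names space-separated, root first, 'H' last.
Answer: C H

Derivation:
Walk down from root: C -> H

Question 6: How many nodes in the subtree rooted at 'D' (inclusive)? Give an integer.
Subtree rooted at D contains: D, E, G
Count = 3

Answer: 3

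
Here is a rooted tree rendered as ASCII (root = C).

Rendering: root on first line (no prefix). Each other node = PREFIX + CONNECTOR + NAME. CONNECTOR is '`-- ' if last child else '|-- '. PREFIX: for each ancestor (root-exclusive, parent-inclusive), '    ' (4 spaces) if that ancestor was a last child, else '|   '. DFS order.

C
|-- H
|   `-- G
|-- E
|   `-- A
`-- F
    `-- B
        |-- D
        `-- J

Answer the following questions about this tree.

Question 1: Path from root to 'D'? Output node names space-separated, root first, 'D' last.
Answer: C F B D

Derivation:
Walk down from root: C -> F -> B -> D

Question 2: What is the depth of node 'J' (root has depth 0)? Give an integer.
Answer: 3

Derivation:
Path from root to J: C -> F -> B -> J
Depth = number of edges = 3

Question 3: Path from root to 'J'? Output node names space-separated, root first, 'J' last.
Walk down from root: C -> F -> B -> J

Answer: C F B J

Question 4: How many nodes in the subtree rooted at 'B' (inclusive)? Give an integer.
Answer: 3

Derivation:
Subtree rooted at B contains: B, D, J
Count = 3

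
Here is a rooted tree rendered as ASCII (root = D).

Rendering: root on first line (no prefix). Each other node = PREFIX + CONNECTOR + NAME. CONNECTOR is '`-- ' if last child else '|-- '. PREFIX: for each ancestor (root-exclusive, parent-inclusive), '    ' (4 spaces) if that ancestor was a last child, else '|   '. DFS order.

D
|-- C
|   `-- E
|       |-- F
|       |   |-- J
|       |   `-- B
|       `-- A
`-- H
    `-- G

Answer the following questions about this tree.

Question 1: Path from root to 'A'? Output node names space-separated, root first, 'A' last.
Answer: D C E A

Derivation:
Walk down from root: D -> C -> E -> A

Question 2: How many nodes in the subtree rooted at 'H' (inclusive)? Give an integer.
Answer: 2

Derivation:
Subtree rooted at H contains: G, H
Count = 2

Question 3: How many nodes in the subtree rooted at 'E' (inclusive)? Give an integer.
Answer: 5

Derivation:
Subtree rooted at E contains: A, B, E, F, J
Count = 5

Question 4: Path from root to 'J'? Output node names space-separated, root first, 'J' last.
Answer: D C E F J

Derivation:
Walk down from root: D -> C -> E -> F -> J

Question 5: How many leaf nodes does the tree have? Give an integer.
Leaves (nodes with no children): A, B, G, J

Answer: 4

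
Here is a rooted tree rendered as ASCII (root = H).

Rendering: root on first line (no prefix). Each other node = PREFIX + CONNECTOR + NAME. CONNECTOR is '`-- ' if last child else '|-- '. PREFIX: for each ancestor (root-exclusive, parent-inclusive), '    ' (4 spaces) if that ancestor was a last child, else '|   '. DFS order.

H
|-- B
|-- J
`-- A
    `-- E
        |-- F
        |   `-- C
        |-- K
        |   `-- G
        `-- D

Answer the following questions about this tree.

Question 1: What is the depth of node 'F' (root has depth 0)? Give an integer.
Answer: 3

Derivation:
Path from root to F: H -> A -> E -> F
Depth = number of edges = 3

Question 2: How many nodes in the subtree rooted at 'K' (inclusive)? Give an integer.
Subtree rooted at K contains: G, K
Count = 2

Answer: 2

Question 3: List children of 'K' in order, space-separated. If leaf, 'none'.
Answer: G

Derivation:
Node K's children (from adjacency): G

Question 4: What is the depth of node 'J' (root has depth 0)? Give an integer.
Answer: 1

Derivation:
Path from root to J: H -> J
Depth = number of edges = 1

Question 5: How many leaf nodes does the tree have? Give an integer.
Answer: 5

Derivation:
Leaves (nodes with no children): B, C, D, G, J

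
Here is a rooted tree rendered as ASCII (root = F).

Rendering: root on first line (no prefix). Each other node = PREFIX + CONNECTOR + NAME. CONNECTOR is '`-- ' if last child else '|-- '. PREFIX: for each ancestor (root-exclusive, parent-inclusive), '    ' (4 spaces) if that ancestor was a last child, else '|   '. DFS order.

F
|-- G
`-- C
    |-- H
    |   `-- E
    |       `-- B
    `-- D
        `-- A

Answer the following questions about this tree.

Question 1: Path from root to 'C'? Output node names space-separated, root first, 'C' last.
Answer: F C

Derivation:
Walk down from root: F -> C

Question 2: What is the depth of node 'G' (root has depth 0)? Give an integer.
Answer: 1

Derivation:
Path from root to G: F -> G
Depth = number of edges = 1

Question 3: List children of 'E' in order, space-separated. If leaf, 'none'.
Answer: B

Derivation:
Node E's children (from adjacency): B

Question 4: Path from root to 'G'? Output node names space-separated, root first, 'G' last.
Walk down from root: F -> G

Answer: F G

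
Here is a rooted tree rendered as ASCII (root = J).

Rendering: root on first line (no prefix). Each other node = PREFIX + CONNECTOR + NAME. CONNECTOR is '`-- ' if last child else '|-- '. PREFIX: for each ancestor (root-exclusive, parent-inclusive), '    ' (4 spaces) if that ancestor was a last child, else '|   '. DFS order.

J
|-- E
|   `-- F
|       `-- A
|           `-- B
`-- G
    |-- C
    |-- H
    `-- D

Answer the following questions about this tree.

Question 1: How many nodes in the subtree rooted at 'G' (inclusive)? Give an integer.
Answer: 4

Derivation:
Subtree rooted at G contains: C, D, G, H
Count = 4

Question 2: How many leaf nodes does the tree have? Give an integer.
Answer: 4

Derivation:
Leaves (nodes with no children): B, C, D, H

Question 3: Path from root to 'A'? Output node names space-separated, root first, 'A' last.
Walk down from root: J -> E -> F -> A

Answer: J E F A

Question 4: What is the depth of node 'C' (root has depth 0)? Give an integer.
Path from root to C: J -> G -> C
Depth = number of edges = 2

Answer: 2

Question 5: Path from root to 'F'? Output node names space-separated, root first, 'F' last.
Walk down from root: J -> E -> F

Answer: J E F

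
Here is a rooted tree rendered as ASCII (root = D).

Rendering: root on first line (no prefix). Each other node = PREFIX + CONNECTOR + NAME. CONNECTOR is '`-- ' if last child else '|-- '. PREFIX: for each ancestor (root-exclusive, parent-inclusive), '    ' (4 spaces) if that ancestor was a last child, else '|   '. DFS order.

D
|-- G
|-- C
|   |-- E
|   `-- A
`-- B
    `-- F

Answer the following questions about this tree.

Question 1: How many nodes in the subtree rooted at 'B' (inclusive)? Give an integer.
Answer: 2

Derivation:
Subtree rooted at B contains: B, F
Count = 2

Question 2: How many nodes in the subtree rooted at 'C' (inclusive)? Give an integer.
Answer: 3

Derivation:
Subtree rooted at C contains: A, C, E
Count = 3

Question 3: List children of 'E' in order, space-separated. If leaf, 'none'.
Node E's children (from adjacency): (leaf)

Answer: none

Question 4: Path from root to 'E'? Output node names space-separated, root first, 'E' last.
Walk down from root: D -> C -> E

Answer: D C E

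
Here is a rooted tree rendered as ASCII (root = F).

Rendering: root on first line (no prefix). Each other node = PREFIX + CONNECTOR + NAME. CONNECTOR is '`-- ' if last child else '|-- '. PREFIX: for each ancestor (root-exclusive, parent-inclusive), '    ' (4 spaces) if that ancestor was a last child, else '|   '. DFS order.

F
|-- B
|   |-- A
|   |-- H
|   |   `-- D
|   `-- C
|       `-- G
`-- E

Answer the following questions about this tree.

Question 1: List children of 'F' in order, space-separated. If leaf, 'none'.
Answer: B E

Derivation:
Node F's children (from adjacency): B, E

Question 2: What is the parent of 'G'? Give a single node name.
Answer: C

Derivation:
Scan adjacency: G appears as child of C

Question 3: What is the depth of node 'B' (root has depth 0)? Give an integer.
Answer: 1

Derivation:
Path from root to B: F -> B
Depth = number of edges = 1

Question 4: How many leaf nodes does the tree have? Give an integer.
Answer: 4

Derivation:
Leaves (nodes with no children): A, D, E, G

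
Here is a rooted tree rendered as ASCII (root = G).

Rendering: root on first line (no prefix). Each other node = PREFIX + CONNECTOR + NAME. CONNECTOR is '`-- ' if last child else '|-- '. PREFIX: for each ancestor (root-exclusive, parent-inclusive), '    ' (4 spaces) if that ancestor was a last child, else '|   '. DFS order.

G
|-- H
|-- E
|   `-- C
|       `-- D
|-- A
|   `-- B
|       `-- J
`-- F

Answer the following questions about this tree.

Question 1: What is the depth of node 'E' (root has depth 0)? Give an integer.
Path from root to E: G -> E
Depth = number of edges = 1

Answer: 1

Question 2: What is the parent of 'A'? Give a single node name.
Scan adjacency: A appears as child of G

Answer: G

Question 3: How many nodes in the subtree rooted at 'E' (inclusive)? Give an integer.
Subtree rooted at E contains: C, D, E
Count = 3

Answer: 3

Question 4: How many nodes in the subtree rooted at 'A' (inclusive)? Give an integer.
Subtree rooted at A contains: A, B, J
Count = 3

Answer: 3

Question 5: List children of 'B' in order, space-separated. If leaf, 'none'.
Node B's children (from adjacency): J

Answer: J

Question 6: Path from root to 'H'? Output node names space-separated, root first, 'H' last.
Answer: G H

Derivation:
Walk down from root: G -> H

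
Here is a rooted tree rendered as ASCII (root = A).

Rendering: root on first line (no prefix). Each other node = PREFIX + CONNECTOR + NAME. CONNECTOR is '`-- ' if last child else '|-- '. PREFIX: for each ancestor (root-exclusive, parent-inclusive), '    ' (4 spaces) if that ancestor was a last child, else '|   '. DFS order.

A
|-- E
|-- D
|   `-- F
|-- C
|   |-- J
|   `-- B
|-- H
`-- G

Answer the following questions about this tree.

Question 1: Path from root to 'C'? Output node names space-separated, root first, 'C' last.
Walk down from root: A -> C

Answer: A C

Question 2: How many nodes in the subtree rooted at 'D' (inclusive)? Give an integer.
Subtree rooted at D contains: D, F
Count = 2

Answer: 2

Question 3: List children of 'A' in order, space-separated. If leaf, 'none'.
Answer: E D C H G

Derivation:
Node A's children (from adjacency): E, D, C, H, G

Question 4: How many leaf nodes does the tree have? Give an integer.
Answer: 6

Derivation:
Leaves (nodes with no children): B, E, F, G, H, J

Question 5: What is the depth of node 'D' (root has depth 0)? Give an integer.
Path from root to D: A -> D
Depth = number of edges = 1

Answer: 1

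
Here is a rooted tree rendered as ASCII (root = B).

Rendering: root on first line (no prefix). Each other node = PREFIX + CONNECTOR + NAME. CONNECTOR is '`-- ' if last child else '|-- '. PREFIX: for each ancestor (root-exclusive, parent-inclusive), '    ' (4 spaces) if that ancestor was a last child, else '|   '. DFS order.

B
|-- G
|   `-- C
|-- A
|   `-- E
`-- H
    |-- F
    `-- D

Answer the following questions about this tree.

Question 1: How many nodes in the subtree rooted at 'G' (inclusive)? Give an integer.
Answer: 2

Derivation:
Subtree rooted at G contains: C, G
Count = 2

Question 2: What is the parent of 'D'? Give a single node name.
Answer: H

Derivation:
Scan adjacency: D appears as child of H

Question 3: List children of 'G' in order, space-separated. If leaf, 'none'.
Answer: C

Derivation:
Node G's children (from adjacency): C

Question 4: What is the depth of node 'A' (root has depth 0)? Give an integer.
Answer: 1

Derivation:
Path from root to A: B -> A
Depth = number of edges = 1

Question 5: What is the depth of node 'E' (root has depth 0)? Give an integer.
Answer: 2

Derivation:
Path from root to E: B -> A -> E
Depth = number of edges = 2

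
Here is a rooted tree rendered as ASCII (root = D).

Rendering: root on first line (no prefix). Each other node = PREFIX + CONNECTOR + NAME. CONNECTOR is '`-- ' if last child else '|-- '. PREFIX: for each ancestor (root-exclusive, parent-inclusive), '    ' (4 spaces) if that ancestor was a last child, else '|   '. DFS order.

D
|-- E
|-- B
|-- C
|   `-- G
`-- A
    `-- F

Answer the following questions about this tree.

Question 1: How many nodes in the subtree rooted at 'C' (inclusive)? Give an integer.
Subtree rooted at C contains: C, G
Count = 2

Answer: 2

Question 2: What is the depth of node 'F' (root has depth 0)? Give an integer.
Path from root to F: D -> A -> F
Depth = number of edges = 2

Answer: 2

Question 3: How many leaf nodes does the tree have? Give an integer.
Answer: 4

Derivation:
Leaves (nodes with no children): B, E, F, G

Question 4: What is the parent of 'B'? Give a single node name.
Answer: D

Derivation:
Scan adjacency: B appears as child of D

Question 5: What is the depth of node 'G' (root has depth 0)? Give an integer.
Path from root to G: D -> C -> G
Depth = number of edges = 2

Answer: 2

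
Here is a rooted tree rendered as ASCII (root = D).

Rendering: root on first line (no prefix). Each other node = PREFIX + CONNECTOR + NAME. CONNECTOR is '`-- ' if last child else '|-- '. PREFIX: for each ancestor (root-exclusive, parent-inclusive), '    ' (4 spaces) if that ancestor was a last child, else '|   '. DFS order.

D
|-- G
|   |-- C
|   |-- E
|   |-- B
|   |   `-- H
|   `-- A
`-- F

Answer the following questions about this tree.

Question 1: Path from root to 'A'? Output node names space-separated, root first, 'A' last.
Answer: D G A

Derivation:
Walk down from root: D -> G -> A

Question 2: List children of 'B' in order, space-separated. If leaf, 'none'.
Node B's children (from adjacency): H

Answer: H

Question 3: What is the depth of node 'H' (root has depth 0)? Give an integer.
Answer: 3

Derivation:
Path from root to H: D -> G -> B -> H
Depth = number of edges = 3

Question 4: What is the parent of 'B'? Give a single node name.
Scan adjacency: B appears as child of G

Answer: G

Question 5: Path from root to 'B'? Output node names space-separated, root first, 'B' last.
Answer: D G B

Derivation:
Walk down from root: D -> G -> B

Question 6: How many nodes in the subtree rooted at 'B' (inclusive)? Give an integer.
Subtree rooted at B contains: B, H
Count = 2

Answer: 2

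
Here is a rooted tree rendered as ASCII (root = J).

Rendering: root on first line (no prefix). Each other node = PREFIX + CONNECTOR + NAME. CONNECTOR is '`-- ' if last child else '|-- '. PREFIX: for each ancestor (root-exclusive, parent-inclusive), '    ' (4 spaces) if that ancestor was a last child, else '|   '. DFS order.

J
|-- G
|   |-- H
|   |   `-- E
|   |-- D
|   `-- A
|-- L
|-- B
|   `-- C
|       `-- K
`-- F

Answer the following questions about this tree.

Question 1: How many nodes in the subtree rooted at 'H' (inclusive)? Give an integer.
Answer: 2

Derivation:
Subtree rooted at H contains: E, H
Count = 2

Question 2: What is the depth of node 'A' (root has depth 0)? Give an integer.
Path from root to A: J -> G -> A
Depth = number of edges = 2

Answer: 2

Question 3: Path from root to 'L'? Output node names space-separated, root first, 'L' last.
Answer: J L

Derivation:
Walk down from root: J -> L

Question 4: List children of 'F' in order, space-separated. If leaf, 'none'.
Answer: none

Derivation:
Node F's children (from adjacency): (leaf)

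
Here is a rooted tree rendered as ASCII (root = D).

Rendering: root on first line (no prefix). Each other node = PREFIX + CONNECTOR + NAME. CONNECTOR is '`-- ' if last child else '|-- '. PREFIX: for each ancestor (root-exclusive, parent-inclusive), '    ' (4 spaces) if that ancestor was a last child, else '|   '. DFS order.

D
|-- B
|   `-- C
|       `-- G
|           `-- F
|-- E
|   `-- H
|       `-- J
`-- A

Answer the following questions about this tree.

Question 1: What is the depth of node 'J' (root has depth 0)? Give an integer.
Path from root to J: D -> E -> H -> J
Depth = number of edges = 3

Answer: 3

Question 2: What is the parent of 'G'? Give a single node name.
Answer: C

Derivation:
Scan adjacency: G appears as child of C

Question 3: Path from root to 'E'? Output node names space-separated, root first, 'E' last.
Answer: D E

Derivation:
Walk down from root: D -> E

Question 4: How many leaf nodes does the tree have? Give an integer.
Leaves (nodes with no children): A, F, J

Answer: 3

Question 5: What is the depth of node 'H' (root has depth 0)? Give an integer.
Path from root to H: D -> E -> H
Depth = number of edges = 2

Answer: 2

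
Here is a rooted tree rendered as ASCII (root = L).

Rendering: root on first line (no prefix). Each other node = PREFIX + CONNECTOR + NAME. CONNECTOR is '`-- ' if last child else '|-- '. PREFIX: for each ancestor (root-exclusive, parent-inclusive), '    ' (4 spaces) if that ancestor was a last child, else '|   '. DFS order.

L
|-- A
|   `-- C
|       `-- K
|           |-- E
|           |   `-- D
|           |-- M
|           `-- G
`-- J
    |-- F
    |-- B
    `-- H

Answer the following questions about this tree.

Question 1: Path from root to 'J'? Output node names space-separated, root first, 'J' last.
Walk down from root: L -> J

Answer: L J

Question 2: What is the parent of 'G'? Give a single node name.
Answer: K

Derivation:
Scan adjacency: G appears as child of K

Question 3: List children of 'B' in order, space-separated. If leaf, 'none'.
Node B's children (from adjacency): (leaf)

Answer: none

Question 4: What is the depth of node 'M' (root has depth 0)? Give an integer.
Path from root to M: L -> A -> C -> K -> M
Depth = number of edges = 4

Answer: 4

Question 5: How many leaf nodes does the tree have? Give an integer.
Answer: 6

Derivation:
Leaves (nodes with no children): B, D, F, G, H, M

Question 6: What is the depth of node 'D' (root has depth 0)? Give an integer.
Answer: 5

Derivation:
Path from root to D: L -> A -> C -> K -> E -> D
Depth = number of edges = 5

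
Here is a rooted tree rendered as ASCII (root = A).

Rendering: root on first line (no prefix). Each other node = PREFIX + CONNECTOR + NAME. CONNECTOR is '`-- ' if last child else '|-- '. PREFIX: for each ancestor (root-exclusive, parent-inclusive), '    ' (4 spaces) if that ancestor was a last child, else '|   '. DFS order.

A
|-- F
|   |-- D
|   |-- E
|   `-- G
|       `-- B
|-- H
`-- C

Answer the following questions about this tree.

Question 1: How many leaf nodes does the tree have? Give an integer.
Leaves (nodes with no children): B, C, D, E, H

Answer: 5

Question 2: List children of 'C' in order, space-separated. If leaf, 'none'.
Node C's children (from adjacency): (leaf)

Answer: none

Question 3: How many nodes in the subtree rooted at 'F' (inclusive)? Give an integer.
Answer: 5

Derivation:
Subtree rooted at F contains: B, D, E, F, G
Count = 5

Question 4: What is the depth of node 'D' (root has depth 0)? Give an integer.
Answer: 2

Derivation:
Path from root to D: A -> F -> D
Depth = number of edges = 2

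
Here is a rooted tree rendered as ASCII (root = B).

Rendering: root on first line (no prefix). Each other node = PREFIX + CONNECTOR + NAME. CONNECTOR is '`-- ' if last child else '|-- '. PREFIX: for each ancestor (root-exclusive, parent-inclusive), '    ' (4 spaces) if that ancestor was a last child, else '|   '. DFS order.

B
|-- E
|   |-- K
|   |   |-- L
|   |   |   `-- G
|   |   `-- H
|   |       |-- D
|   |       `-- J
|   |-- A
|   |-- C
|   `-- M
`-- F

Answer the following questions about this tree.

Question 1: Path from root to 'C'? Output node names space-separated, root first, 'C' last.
Answer: B E C

Derivation:
Walk down from root: B -> E -> C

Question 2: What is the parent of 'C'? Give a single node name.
Answer: E

Derivation:
Scan adjacency: C appears as child of E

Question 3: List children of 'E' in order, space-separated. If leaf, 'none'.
Node E's children (from adjacency): K, A, C, M

Answer: K A C M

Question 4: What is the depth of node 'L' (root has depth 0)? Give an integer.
Path from root to L: B -> E -> K -> L
Depth = number of edges = 3

Answer: 3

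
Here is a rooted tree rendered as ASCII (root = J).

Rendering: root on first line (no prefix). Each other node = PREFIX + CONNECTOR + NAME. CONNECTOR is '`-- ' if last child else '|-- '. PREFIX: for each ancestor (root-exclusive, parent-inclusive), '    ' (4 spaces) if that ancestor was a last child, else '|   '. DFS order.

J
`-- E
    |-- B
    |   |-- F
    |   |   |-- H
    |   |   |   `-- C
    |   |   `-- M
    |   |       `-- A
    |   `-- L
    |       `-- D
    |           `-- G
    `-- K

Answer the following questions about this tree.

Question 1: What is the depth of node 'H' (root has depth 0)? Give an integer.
Answer: 4

Derivation:
Path from root to H: J -> E -> B -> F -> H
Depth = number of edges = 4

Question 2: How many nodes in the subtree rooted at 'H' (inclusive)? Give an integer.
Subtree rooted at H contains: C, H
Count = 2

Answer: 2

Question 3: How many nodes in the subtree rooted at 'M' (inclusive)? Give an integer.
Answer: 2

Derivation:
Subtree rooted at M contains: A, M
Count = 2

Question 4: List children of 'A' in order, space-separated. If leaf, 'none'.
Node A's children (from adjacency): (leaf)

Answer: none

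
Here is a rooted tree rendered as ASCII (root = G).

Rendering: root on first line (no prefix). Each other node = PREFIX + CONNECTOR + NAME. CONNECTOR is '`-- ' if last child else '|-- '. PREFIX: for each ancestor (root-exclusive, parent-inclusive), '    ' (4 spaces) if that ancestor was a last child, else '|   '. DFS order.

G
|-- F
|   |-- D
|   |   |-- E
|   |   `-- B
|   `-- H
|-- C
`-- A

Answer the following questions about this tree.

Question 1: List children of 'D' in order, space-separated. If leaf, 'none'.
Answer: E B

Derivation:
Node D's children (from adjacency): E, B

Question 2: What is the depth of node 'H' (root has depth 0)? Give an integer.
Path from root to H: G -> F -> H
Depth = number of edges = 2

Answer: 2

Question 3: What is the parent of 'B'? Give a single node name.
Answer: D

Derivation:
Scan adjacency: B appears as child of D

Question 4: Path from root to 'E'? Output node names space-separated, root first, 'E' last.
Answer: G F D E

Derivation:
Walk down from root: G -> F -> D -> E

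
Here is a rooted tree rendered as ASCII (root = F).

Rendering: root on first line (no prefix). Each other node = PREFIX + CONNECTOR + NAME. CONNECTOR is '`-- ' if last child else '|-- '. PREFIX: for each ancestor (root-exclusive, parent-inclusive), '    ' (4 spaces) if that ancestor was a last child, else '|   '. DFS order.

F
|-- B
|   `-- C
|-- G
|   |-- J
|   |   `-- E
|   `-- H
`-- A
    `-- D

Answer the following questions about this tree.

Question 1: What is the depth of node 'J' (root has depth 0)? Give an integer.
Path from root to J: F -> G -> J
Depth = number of edges = 2

Answer: 2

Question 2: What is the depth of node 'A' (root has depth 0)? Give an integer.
Answer: 1

Derivation:
Path from root to A: F -> A
Depth = number of edges = 1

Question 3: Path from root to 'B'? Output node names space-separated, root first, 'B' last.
Answer: F B

Derivation:
Walk down from root: F -> B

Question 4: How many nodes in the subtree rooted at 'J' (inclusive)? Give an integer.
Answer: 2

Derivation:
Subtree rooted at J contains: E, J
Count = 2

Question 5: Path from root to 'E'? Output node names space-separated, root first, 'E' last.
Answer: F G J E

Derivation:
Walk down from root: F -> G -> J -> E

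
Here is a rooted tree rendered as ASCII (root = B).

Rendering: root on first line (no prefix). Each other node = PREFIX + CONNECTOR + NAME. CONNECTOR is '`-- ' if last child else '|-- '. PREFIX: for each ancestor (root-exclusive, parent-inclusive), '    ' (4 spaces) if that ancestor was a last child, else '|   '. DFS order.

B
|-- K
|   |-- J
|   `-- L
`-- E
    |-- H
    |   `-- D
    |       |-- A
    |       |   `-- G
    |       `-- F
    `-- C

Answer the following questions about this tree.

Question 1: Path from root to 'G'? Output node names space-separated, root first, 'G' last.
Walk down from root: B -> E -> H -> D -> A -> G

Answer: B E H D A G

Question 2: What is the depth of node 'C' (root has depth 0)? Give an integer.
Path from root to C: B -> E -> C
Depth = number of edges = 2

Answer: 2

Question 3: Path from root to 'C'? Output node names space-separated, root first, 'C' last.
Answer: B E C

Derivation:
Walk down from root: B -> E -> C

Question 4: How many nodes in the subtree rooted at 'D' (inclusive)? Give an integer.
Answer: 4

Derivation:
Subtree rooted at D contains: A, D, F, G
Count = 4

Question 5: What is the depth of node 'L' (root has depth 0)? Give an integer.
Path from root to L: B -> K -> L
Depth = number of edges = 2

Answer: 2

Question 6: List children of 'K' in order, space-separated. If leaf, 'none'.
Node K's children (from adjacency): J, L

Answer: J L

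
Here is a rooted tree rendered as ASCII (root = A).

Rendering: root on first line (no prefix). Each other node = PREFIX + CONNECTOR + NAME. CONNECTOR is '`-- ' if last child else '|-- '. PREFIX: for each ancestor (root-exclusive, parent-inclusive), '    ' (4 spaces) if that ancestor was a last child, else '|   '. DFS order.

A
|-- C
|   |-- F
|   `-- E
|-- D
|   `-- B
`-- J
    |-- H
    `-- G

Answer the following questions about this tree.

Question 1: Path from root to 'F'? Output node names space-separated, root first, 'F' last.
Walk down from root: A -> C -> F

Answer: A C F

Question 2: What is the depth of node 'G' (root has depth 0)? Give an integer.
Path from root to G: A -> J -> G
Depth = number of edges = 2

Answer: 2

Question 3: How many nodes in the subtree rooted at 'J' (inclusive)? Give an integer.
Answer: 3

Derivation:
Subtree rooted at J contains: G, H, J
Count = 3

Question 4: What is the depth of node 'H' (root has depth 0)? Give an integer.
Path from root to H: A -> J -> H
Depth = number of edges = 2

Answer: 2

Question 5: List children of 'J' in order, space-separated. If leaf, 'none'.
Answer: H G

Derivation:
Node J's children (from adjacency): H, G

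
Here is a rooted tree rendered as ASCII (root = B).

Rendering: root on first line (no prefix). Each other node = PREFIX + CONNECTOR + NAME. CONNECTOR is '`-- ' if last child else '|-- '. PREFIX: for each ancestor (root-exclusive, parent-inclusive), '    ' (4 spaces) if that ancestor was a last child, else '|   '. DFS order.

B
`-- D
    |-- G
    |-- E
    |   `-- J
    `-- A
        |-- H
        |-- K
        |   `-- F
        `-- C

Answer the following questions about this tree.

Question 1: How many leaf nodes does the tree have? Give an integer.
Answer: 5

Derivation:
Leaves (nodes with no children): C, F, G, H, J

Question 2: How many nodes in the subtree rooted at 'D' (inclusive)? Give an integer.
Answer: 9

Derivation:
Subtree rooted at D contains: A, C, D, E, F, G, H, J, K
Count = 9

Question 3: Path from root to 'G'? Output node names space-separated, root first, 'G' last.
Answer: B D G

Derivation:
Walk down from root: B -> D -> G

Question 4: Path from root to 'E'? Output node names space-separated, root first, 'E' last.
Answer: B D E

Derivation:
Walk down from root: B -> D -> E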